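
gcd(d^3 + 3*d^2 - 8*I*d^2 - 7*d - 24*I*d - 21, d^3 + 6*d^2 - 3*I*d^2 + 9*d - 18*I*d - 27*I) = d + 3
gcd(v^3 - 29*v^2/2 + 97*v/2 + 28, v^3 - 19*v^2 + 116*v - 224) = v^2 - 15*v + 56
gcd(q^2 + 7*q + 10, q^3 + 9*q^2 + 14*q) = q + 2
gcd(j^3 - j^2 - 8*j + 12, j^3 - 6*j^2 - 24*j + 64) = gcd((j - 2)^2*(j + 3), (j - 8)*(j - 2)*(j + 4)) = j - 2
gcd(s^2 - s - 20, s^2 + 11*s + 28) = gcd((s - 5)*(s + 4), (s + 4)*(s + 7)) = s + 4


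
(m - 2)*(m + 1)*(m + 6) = m^3 + 5*m^2 - 8*m - 12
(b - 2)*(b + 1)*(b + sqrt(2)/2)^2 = b^4 - b^3 + sqrt(2)*b^3 - 3*b^2/2 - sqrt(2)*b^2 - 2*sqrt(2)*b - b/2 - 1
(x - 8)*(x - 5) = x^2 - 13*x + 40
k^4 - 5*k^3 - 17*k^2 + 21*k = k*(k - 7)*(k - 1)*(k + 3)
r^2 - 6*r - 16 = (r - 8)*(r + 2)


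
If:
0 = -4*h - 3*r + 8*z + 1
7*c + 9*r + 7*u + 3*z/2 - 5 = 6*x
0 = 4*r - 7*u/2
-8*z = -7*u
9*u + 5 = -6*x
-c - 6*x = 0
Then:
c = 2015/1411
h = -1039/5644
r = -490/1411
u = -560/1411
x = -2015/8466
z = -490/1411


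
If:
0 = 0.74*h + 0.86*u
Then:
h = -1.16216216216216*u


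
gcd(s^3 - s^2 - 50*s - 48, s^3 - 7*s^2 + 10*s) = 1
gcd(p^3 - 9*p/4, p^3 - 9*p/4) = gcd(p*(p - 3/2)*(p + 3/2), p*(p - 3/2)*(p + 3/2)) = p^3 - 9*p/4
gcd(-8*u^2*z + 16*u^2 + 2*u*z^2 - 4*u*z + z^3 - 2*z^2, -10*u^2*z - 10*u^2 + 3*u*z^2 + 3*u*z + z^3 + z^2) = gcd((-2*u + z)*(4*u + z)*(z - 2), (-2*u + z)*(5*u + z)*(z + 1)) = -2*u + z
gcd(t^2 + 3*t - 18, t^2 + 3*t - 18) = t^2 + 3*t - 18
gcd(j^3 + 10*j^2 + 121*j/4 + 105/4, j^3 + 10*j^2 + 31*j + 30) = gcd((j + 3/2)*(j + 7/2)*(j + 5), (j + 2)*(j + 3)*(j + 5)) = j + 5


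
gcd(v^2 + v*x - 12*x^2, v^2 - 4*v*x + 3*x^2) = -v + 3*x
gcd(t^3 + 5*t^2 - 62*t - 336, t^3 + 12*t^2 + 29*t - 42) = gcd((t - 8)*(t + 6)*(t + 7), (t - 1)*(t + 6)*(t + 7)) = t^2 + 13*t + 42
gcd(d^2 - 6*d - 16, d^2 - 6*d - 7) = 1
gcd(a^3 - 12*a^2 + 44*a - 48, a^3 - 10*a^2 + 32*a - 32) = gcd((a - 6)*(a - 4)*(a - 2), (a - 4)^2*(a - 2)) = a^2 - 6*a + 8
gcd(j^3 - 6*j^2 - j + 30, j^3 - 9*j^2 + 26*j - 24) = j - 3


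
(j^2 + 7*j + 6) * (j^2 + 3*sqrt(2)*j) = j^4 + 3*sqrt(2)*j^3 + 7*j^3 + 6*j^2 + 21*sqrt(2)*j^2 + 18*sqrt(2)*j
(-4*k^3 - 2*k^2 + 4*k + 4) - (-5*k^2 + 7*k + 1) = -4*k^3 + 3*k^2 - 3*k + 3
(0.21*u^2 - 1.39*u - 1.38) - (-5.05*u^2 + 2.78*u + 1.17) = 5.26*u^2 - 4.17*u - 2.55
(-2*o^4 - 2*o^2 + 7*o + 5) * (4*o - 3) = -8*o^5 + 6*o^4 - 8*o^3 + 34*o^2 - o - 15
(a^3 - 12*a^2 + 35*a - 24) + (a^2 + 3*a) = a^3 - 11*a^2 + 38*a - 24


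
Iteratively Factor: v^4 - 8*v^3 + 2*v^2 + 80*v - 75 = (v + 3)*(v^3 - 11*v^2 + 35*v - 25) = (v - 5)*(v + 3)*(v^2 - 6*v + 5) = (v - 5)*(v - 1)*(v + 3)*(v - 5)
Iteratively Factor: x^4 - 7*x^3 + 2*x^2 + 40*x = (x + 2)*(x^3 - 9*x^2 + 20*x) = (x - 4)*(x + 2)*(x^2 - 5*x) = (x - 5)*(x - 4)*(x + 2)*(x)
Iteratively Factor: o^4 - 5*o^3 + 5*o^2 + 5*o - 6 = (o - 2)*(o^3 - 3*o^2 - o + 3) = (o - 2)*(o + 1)*(o^2 - 4*o + 3) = (o - 2)*(o - 1)*(o + 1)*(o - 3)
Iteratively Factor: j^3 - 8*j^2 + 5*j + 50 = (j + 2)*(j^2 - 10*j + 25) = (j - 5)*(j + 2)*(j - 5)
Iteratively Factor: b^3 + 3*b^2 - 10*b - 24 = (b - 3)*(b^2 + 6*b + 8) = (b - 3)*(b + 4)*(b + 2)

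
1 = 1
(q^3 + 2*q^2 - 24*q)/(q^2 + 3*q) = (q^2 + 2*q - 24)/(q + 3)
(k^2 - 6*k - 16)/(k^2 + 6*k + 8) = (k - 8)/(k + 4)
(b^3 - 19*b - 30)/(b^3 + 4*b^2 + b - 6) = (b - 5)/(b - 1)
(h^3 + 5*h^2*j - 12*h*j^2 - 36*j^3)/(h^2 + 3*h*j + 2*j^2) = (h^2 + 3*h*j - 18*j^2)/(h + j)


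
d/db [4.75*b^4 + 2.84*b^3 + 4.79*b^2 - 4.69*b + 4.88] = 19.0*b^3 + 8.52*b^2 + 9.58*b - 4.69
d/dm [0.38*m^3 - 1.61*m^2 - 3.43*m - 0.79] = 1.14*m^2 - 3.22*m - 3.43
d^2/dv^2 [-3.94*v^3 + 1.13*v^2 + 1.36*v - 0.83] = 2.26 - 23.64*v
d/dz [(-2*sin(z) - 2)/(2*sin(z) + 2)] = 0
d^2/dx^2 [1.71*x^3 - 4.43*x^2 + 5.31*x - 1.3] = 10.26*x - 8.86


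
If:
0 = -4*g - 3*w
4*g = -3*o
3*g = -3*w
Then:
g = 0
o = 0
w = 0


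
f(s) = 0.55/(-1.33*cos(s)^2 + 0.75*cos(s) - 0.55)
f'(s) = 0.55*(-2.66*sin(s)*cos(s) + 0.75*sin(s))/(-1.33*cos(s)^2 + 0.75*cos(s) - 0.55)^2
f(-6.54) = -0.51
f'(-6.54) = 0.22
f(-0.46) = -0.58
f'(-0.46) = 0.45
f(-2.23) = -0.36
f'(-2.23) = -0.45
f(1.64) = -0.90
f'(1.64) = 1.39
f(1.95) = -0.54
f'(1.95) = 0.87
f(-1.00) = -1.03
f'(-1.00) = 1.12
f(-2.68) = -0.24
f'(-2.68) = -0.15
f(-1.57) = -1.00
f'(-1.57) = -1.36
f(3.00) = -0.21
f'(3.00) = 0.04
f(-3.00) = -0.21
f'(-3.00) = -0.04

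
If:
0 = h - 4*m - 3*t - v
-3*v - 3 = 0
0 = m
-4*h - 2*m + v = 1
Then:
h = -1/2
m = 0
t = 1/6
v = -1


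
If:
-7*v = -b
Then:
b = 7*v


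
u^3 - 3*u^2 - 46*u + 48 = (u - 8)*(u - 1)*(u + 6)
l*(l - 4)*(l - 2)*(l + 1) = l^4 - 5*l^3 + 2*l^2 + 8*l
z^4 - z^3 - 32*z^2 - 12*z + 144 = (z - 6)*(z - 2)*(z + 3)*(z + 4)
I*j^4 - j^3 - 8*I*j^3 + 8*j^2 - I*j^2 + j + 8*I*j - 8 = (j - 8)*(j - 1)*(j + I)*(I*j + I)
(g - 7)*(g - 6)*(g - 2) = g^3 - 15*g^2 + 68*g - 84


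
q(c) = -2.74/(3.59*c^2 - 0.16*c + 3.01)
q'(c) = -2.74*(0.16 - 7.18*c)/(3.59*c^2 - 0.16*c + 3.01)^2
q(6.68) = -0.02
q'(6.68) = 0.00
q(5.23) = -0.03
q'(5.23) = 0.01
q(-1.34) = -0.28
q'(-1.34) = -0.29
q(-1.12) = -0.36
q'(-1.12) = -0.38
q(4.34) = -0.04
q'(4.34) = 0.02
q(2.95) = -0.08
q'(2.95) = 0.05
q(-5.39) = -0.03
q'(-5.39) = -0.01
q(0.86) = -0.50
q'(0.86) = 0.54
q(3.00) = -0.08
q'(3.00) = 0.05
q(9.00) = -0.01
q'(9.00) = 0.00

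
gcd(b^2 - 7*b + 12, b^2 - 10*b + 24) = b - 4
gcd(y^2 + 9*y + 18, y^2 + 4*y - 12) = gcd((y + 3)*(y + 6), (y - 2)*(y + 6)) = y + 6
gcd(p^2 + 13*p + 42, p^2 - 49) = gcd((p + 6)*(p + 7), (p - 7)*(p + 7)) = p + 7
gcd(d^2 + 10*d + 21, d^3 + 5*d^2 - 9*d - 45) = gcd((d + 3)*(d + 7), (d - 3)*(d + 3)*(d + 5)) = d + 3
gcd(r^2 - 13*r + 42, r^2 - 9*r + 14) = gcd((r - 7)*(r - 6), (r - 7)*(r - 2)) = r - 7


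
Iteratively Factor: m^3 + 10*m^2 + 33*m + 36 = (m + 4)*(m^2 + 6*m + 9) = (m + 3)*(m + 4)*(m + 3)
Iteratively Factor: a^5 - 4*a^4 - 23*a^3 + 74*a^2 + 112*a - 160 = (a - 5)*(a^4 + a^3 - 18*a^2 - 16*a + 32) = (a - 5)*(a + 2)*(a^3 - a^2 - 16*a + 16) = (a - 5)*(a - 1)*(a + 2)*(a^2 - 16) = (a - 5)*(a - 1)*(a + 2)*(a + 4)*(a - 4)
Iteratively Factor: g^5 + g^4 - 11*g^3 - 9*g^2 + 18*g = (g - 3)*(g^4 + 4*g^3 + g^2 - 6*g) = (g - 3)*(g - 1)*(g^3 + 5*g^2 + 6*g) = (g - 3)*(g - 1)*(g + 3)*(g^2 + 2*g) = g*(g - 3)*(g - 1)*(g + 3)*(g + 2)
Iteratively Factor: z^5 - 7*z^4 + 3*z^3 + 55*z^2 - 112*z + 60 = (z - 1)*(z^4 - 6*z^3 - 3*z^2 + 52*z - 60) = (z - 5)*(z - 1)*(z^3 - z^2 - 8*z + 12) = (z - 5)*(z - 2)*(z - 1)*(z^2 + z - 6) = (z - 5)*(z - 2)*(z - 1)*(z + 3)*(z - 2)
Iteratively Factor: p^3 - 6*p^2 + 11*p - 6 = (p - 2)*(p^2 - 4*p + 3) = (p - 3)*(p - 2)*(p - 1)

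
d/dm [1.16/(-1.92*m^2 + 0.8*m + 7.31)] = (4.4544*m - 0.928)/(-1.92*m^2 + 0.8*m + 7.31)^2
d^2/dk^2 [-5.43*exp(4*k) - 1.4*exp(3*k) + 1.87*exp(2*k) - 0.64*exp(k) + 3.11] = (-86.88*exp(3*k) - 12.6*exp(2*k) + 7.48*exp(k) - 0.64)*exp(k)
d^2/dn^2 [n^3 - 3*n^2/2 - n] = 6*n - 3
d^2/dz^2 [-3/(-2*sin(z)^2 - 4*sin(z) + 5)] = 12*(-4*sin(z)^4 - 6*sin(z)^3 - 8*sin(z)^2 + 7*sin(z) + 13)/(4*sin(z) - cos(2*z) - 4)^3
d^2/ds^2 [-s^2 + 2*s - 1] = -2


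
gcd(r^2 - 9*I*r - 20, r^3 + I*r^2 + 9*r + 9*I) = 1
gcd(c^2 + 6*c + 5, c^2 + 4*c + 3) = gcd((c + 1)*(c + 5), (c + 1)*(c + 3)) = c + 1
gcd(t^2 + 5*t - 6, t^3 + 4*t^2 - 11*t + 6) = t^2 + 5*t - 6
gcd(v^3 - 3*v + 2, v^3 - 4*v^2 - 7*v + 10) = v^2 + v - 2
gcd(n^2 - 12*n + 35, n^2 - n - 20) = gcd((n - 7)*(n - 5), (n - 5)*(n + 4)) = n - 5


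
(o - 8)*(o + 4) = o^2 - 4*o - 32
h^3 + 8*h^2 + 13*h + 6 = (h + 1)^2*(h + 6)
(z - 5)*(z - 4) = z^2 - 9*z + 20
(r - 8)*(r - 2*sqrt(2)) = r^2 - 8*r - 2*sqrt(2)*r + 16*sqrt(2)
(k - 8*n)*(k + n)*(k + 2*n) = k^3 - 5*k^2*n - 22*k*n^2 - 16*n^3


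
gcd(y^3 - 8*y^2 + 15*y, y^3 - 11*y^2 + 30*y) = y^2 - 5*y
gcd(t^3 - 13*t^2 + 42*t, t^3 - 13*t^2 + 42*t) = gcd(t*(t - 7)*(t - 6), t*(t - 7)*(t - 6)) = t^3 - 13*t^2 + 42*t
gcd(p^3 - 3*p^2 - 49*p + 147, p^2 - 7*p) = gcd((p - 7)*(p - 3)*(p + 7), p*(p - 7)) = p - 7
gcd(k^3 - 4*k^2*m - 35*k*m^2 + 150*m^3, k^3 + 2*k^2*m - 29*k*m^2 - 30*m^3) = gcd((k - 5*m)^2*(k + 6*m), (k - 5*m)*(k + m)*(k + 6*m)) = k^2 + k*m - 30*m^2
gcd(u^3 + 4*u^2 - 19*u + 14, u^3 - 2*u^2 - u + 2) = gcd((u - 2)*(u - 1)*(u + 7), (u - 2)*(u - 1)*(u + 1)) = u^2 - 3*u + 2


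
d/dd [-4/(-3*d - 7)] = -12/(3*d + 7)^2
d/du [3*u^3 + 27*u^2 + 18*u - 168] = 9*u^2 + 54*u + 18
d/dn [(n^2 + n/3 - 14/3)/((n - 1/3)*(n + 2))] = 4*(3*n^2 + 18*n + 17)/(9*n^4 + 30*n^3 + 13*n^2 - 20*n + 4)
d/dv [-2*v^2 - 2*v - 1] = -4*v - 2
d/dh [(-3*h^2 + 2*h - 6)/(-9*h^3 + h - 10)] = (2*(3*h - 1)*(9*h^3 - h + 10) - (27*h^2 - 1)*(3*h^2 - 2*h + 6))/(9*h^3 - h + 10)^2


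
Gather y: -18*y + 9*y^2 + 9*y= 9*y^2 - 9*y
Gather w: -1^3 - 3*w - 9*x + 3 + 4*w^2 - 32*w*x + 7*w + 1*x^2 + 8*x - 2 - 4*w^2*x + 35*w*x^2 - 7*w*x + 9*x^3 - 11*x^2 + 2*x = w^2*(4 - 4*x) + w*(35*x^2 - 39*x + 4) + 9*x^3 - 10*x^2 + x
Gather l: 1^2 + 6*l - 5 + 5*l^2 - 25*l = 5*l^2 - 19*l - 4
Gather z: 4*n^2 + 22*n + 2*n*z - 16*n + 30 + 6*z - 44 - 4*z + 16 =4*n^2 + 6*n + z*(2*n + 2) + 2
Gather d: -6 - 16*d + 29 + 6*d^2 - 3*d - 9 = 6*d^2 - 19*d + 14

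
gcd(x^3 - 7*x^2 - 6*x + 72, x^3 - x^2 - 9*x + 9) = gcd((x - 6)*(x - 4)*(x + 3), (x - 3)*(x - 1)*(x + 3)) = x + 3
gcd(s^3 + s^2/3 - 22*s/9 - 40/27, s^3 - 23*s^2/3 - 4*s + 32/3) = s + 4/3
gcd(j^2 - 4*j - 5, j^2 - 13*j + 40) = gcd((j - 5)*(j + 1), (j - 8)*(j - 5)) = j - 5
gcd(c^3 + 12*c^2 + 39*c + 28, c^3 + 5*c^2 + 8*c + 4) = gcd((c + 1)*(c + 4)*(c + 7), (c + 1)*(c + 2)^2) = c + 1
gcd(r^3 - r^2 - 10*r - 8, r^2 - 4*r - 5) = r + 1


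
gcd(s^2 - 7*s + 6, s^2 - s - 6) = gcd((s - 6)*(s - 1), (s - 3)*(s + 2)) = 1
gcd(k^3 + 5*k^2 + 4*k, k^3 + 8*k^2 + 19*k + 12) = k^2 + 5*k + 4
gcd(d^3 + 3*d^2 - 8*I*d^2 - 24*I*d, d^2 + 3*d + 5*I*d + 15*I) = d + 3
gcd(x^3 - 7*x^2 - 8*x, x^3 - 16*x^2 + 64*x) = x^2 - 8*x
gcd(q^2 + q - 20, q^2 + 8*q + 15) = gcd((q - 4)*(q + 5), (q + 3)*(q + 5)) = q + 5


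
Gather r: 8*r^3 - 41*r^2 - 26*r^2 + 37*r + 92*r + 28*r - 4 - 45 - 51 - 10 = 8*r^3 - 67*r^2 + 157*r - 110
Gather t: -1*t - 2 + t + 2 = 0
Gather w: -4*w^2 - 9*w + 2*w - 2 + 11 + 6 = -4*w^2 - 7*w + 15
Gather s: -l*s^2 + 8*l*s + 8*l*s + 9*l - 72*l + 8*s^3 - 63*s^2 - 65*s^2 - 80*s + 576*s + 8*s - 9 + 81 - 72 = -63*l + 8*s^3 + s^2*(-l - 128) + s*(16*l + 504)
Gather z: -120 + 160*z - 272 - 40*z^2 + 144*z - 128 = -40*z^2 + 304*z - 520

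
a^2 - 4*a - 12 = (a - 6)*(a + 2)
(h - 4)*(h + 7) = h^2 + 3*h - 28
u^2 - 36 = (u - 6)*(u + 6)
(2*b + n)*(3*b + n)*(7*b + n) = 42*b^3 + 41*b^2*n + 12*b*n^2 + n^3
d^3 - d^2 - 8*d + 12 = (d - 2)^2*(d + 3)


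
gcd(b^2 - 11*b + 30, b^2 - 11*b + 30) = b^2 - 11*b + 30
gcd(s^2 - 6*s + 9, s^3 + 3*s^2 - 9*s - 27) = s - 3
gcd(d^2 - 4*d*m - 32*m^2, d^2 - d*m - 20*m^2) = d + 4*m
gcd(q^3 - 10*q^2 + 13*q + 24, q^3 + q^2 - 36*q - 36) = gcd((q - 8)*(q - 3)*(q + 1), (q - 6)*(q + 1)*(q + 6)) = q + 1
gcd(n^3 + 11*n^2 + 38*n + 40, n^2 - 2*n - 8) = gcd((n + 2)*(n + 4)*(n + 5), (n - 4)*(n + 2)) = n + 2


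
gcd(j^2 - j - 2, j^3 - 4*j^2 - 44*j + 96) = j - 2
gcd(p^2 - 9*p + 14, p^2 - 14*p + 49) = p - 7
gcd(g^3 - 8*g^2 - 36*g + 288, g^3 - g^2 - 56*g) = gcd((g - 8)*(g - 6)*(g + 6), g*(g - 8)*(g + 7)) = g - 8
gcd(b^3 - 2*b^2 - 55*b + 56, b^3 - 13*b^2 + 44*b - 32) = b^2 - 9*b + 8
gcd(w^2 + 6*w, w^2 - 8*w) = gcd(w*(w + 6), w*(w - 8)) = w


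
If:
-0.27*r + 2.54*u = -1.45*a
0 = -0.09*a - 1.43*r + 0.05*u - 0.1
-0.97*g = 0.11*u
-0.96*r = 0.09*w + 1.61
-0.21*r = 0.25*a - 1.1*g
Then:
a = 0.10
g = 0.01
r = -0.08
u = -0.06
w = -17.05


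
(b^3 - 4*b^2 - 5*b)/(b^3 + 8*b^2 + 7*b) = (b - 5)/(b + 7)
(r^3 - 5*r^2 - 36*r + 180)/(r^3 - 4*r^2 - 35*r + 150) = (r - 6)/(r - 5)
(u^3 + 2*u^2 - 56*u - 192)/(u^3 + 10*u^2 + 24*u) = (u - 8)/u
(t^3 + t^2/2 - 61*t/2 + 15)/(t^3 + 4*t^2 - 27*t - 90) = (t - 1/2)/(t + 3)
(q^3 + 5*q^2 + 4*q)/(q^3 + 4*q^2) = (q + 1)/q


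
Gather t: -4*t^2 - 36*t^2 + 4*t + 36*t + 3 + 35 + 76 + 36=-40*t^2 + 40*t + 150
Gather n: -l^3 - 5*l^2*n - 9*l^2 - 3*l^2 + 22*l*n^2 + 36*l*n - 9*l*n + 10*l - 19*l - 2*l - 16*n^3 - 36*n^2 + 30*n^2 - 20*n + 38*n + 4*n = -l^3 - 12*l^2 - 11*l - 16*n^3 + n^2*(22*l - 6) + n*(-5*l^2 + 27*l + 22)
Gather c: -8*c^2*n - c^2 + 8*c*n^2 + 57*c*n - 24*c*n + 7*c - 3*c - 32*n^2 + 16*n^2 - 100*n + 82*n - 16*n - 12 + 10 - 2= c^2*(-8*n - 1) + c*(8*n^2 + 33*n + 4) - 16*n^2 - 34*n - 4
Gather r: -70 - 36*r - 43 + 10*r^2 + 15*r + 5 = 10*r^2 - 21*r - 108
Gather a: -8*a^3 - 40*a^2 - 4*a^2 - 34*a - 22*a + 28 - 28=-8*a^3 - 44*a^2 - 56*a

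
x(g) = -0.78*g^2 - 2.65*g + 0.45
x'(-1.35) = -0.54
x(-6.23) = -13.31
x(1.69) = -6.26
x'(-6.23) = 7.07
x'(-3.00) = 2.03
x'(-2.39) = 1.08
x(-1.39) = 2.63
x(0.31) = -0.45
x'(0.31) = -3.13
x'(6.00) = -12.01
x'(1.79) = -5.44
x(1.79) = -6.79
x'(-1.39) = -0.48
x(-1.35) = 2.61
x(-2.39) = 2.33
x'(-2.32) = 0.97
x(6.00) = -43.53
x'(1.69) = -5.29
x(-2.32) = 2.40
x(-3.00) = 1.38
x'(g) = -1.56*g - 2.65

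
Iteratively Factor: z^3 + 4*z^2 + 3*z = (z)*(z^2 + 4*z + 3) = z*(z + 1)*(z + 3)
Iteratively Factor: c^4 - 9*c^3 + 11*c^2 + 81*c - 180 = (c - 5)*(c^3 - 4*c^2 - 9*c + 36) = (c - 5)*(c - 3)*(c^2 - c - 12) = (c - 5)*(c - 4)*(c - 3)*(c + 3)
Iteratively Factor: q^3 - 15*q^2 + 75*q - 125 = (q - 5)*(q^2 - 10*q + 25) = (q - 5)^2*(q - 5)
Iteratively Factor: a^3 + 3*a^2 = (a + 3)*(a^2) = a*(a + 3)*(a)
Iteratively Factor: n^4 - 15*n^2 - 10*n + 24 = (n - 1)*(n^3 + n^2 - 14*n - 24) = (n - 1)*(n + 3)*(n^2 - 2*n - 8) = (n - 4)*(n - 1)*(n + 3)*(n + 2)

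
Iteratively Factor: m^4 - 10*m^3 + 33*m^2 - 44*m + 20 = (m - 1)*(m^3 - 9*m^2 + 24*m - 20) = (m - 2)*(m - 1)*(m^2 - 7*m + 10) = (m - 5)*(m - 2)*(m - 1)*(m - 2)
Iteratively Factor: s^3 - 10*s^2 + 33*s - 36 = (s - 4)*(s^2 - 6*s + 9) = (s - 4)*(s - 3)*(s - 3)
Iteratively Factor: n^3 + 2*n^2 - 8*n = (n)*(n^2 + 2*n - 8) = n*(n + 4)*(n - 2)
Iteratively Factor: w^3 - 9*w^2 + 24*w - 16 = (w - 1)*(w^2 - 8*w + 16) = (w - 4)*(w - 1)*(w - 4)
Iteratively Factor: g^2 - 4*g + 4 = (g - 2)*(g - 2)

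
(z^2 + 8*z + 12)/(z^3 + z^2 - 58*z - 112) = (z + 6)/(z^2 - z - 56)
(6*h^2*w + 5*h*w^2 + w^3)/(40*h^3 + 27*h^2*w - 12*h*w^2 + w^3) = w*(6*h^2 + 5*h*w + w^2)/(40*h^3 + 27*h^2*w - 12*h*w^2 + w^3)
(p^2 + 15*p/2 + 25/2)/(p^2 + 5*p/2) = (p + 5)/p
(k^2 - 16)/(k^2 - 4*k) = (k + 4)/k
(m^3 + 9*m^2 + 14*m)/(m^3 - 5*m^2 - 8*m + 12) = m*(m + 7)/(m^2 - 7*m + 6)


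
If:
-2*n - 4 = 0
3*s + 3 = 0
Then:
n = -2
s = -1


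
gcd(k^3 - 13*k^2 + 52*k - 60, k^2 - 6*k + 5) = k - 5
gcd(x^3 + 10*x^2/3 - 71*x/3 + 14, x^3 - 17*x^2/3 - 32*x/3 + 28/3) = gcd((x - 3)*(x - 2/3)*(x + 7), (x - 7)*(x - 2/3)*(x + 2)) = x - 2/3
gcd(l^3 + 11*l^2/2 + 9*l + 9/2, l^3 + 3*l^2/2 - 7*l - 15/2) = l^2 + 4*l + 3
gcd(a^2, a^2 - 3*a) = a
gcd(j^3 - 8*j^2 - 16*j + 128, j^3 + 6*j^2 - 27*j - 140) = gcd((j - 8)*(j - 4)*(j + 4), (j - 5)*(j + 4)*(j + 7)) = j + 4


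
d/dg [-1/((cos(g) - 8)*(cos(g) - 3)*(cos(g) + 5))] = (3*sin(g)^2 + 12*cos(g) + 28)*sin(g)/((cos(g) - 8)^2*(cos(g) - 3)^2*(cos(g) + 5)^2)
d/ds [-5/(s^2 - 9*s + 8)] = 5*(2*s - 9)/(s^2 - 9*s + 8)^2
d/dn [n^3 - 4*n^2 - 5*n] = 3*n^2 - 8*n - 5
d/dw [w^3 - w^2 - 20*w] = 3*w^2 - 2*w - 20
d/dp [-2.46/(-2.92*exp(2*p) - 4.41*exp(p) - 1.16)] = (-14.3664*exp(p) - 10.8486)*exp(p)/(2.92*exp(2*p) + 4.41*exp(p) + 1.16)^2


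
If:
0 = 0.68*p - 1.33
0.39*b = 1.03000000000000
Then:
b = 2.64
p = 1.96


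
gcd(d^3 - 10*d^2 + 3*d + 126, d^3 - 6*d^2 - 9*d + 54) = d^2 - 3*d - 18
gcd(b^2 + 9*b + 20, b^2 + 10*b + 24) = b + 4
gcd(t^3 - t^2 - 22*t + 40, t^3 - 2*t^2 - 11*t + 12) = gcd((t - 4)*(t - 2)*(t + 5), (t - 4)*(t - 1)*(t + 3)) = t - 4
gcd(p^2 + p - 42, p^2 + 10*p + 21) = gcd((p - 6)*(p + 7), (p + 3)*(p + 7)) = p + 7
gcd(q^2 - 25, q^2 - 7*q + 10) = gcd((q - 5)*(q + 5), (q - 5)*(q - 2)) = q - 5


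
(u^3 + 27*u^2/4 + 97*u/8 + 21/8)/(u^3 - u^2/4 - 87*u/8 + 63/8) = (4*u^2 + 13*u + 3)/(4*u^2 - 15*u + 9)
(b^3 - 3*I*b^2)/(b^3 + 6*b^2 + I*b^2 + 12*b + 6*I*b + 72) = b^2/(b^2 + b*(6 + 4*I) + 24*I)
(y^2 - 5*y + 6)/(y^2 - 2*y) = (y - 3)/y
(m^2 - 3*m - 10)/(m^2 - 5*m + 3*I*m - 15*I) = (m + 2)/(m + 3*I)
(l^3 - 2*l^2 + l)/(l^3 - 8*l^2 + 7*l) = (l - 1)/(l - 7)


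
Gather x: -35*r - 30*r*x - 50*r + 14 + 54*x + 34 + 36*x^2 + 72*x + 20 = -85*r + 36*x^2 + x*(126 - 30*r) + 68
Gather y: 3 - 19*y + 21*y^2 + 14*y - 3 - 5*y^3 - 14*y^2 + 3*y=-5*y^3 + 7*y^2 - 2*y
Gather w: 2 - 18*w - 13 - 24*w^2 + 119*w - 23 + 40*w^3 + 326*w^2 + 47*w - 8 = 40*w^3 + 302*w^2 + 148*w - 42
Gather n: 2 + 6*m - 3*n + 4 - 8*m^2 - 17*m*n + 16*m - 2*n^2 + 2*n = -8*m^2 + 22*m - 2*n^2 + n*(-17*m - 1) + 6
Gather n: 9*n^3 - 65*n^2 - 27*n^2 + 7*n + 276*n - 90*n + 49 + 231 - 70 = 9*n^3 - 92*n^2 + 193*n + 210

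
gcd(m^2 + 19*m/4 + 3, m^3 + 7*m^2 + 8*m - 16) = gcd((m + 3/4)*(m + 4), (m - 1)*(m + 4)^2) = m + 4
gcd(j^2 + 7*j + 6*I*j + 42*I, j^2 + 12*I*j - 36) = j + 6*I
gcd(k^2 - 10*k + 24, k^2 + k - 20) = k - 4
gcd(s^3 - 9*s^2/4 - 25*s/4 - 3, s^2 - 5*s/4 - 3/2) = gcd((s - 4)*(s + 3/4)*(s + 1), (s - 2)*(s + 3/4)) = s + 3/4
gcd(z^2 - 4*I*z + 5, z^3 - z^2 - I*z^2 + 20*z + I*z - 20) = z - 5*I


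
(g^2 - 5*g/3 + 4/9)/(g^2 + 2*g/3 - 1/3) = (g - 4/3)/(g + 1)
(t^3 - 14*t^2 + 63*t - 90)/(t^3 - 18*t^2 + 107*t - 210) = (t - 3)/(t - 7)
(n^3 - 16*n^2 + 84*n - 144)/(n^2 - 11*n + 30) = (n^2 - 10*n + 24)/(n - 5)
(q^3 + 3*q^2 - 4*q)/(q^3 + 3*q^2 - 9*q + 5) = q*(q + 4)/(q^2 + 4*q - 5)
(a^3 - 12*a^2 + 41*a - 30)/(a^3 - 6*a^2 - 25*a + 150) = (a - 1)/(a + 5)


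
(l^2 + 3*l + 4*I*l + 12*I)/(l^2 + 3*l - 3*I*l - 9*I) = (l + 4*I)/(l - 3*I)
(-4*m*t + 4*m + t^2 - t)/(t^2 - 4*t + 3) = (-4*m + t)/(t - 3)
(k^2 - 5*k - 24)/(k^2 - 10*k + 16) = (k + 3)/(k - 2)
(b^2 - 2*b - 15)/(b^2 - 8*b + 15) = (b + 3)/(b - 3)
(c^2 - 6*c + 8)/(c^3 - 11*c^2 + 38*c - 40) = 1/(c - 5)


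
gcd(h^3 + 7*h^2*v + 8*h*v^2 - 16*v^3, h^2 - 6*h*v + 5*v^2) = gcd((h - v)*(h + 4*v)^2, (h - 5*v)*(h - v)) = -h + v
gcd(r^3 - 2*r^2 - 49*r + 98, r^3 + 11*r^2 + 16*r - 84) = r^2 + 5*r - 14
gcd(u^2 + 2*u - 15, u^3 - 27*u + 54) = u - 3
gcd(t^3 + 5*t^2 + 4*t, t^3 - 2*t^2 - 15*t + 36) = t + 4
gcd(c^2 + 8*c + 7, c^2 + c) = c + 1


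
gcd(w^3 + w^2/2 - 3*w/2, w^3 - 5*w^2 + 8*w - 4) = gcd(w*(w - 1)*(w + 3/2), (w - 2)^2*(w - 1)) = w - 1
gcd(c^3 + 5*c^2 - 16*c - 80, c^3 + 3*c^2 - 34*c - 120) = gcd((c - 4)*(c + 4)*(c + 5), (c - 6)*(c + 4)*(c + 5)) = c^2 + 9*c + 20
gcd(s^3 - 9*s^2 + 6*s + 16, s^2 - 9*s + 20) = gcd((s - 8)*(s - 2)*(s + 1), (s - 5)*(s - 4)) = 1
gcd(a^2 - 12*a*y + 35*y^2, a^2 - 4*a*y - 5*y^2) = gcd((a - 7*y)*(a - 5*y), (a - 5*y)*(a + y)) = -a + 5*y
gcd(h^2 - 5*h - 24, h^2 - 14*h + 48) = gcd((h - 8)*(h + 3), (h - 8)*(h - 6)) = h - 8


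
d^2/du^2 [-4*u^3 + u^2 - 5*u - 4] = 2 - 24*u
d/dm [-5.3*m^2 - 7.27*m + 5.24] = -10.6*m - 7.27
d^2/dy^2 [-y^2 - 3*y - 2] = -2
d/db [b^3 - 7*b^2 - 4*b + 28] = 3*b^2 - 14*b - 4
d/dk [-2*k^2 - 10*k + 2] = -4*k - 10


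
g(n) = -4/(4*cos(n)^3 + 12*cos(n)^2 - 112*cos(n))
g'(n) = -4*(12*sin(n)*cos(n)^2 + 24*sin(n)*cos(n) - 112*sin(n))/(4*cos(n)^3 + 12*cos(n)^2 - 112*cos(n))^2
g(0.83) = 0.06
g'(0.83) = 0.06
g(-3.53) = -0.04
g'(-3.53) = 0.02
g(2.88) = -0.03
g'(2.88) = 0.01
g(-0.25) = 0.04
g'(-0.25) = -0.01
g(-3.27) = -0.03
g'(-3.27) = 0.00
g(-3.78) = -0.04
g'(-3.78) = 0.03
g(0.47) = 0.05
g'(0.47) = 0.02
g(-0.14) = 0.04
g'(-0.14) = -0.00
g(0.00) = 0.04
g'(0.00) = 0.00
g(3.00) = -0.03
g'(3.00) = 0.00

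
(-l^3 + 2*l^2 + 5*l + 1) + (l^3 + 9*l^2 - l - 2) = 11*l^2 + 4*l - 1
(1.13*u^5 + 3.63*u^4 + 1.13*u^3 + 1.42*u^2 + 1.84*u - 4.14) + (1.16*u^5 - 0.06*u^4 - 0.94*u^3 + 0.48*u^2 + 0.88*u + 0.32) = 2.29*u^5 + 3.57*u^4 + 0.19*u^3 + 1.9*u^2 + 2.72*u - 3.82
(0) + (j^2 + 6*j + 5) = j^2 + 6*j + 5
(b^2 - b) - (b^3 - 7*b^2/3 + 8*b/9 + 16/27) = -b^3 + 10*b^2/3 - 17*b/9 - 16/27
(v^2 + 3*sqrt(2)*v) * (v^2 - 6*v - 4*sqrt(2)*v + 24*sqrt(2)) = v^4 - 6*v^3 - sqrt(2)*v^3 - 24*v^2 + 6*sqrt(2)*v^2 + 144*v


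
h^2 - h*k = h*(h - k)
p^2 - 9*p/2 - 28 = (p - 8)*(p + 7/2)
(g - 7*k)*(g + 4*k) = g^2 - 3*g*k - 28*k^2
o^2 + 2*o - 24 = (o - 4)*(o + 6)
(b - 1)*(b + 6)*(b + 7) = b^3 + 12*b^2 + 29*b - 42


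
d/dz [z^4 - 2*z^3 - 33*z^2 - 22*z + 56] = 4*z^3 - 6*z^2 - 66*z - 22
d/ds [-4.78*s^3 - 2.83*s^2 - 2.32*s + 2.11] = -14.34*s^2 - 5.66*s - 2.32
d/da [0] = 0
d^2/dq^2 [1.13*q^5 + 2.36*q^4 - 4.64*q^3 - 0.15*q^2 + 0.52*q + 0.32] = 22.6*q^3 + 28.32*q^2 - 27.84*q - 0.3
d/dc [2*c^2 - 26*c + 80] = 4*c - 26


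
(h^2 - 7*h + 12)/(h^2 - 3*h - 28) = (-h^2 + 7*h - 12)/(-h^2 + 3*h + 28)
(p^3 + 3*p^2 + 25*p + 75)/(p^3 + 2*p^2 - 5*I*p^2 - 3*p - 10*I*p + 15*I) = (p + 5*I)/(p - 1)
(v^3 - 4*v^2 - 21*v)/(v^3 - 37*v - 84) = v/(v + 4)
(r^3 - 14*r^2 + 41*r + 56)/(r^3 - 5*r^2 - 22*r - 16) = (r - 7)/(r + 2)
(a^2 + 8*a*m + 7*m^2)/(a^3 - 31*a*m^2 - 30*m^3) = (a + 7*m)/(a^2 - a*m - 30*m^2)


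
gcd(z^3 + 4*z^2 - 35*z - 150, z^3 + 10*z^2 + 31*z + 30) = z + 5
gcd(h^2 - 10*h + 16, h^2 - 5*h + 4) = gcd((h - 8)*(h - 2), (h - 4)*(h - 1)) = 1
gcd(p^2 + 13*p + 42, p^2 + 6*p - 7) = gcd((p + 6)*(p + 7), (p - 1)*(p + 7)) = p + 7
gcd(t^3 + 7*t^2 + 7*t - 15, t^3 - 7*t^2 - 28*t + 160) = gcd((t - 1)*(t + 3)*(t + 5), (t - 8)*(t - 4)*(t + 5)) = t + 5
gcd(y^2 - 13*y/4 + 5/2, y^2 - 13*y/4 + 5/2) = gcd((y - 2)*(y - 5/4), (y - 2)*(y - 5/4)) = y^2 - 13*y/4 + 5/2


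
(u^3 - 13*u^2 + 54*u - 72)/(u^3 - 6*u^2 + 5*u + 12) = (u - 6)/(u + 1)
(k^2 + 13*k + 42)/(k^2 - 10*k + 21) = (k^2 + 13*k + 42)/(k^2 - 10*k + 21)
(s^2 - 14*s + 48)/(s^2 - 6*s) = (s - 8)/s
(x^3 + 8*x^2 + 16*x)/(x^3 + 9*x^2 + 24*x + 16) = x/(x + 1)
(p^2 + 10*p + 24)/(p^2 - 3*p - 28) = (p + 6)/(p - 7)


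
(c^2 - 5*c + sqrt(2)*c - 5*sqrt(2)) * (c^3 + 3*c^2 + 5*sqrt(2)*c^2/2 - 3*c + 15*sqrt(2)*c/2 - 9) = c^5 - 2*c^4 + 7*sqrt(2)*c^4/2 - 13*c^3 - 7*sqrt(2)*c^3 - 111*sqrt(2)*c^2/2 - 4*c^2 - 30*c + 6*sqrt(2)*c + 45*sqrt(2)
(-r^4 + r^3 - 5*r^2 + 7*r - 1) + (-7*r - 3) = -r^4 + r^3 - 5*r^2 - 4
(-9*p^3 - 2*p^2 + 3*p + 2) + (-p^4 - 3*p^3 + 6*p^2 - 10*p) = -p^4 - 12*p^3 + 4*p^2 - 7*p + 2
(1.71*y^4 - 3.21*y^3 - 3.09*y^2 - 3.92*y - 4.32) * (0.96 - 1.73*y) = -2.9583*y^5 + 7.1949*y^4 + 2.2641*y^3 + 3.8152*y^2 + 3.7104*y - 4.1472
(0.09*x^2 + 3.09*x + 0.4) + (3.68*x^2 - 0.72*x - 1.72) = 3.77*x^2 + 2.37*x - 1.32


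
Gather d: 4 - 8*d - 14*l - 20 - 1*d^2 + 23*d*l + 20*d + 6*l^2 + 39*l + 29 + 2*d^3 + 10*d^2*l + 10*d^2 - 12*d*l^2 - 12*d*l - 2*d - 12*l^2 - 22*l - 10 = 2*d^3 + d^2*(10*l + 9) + d*(-12*l^2 + 11*l + 10) - 6*l^2 + 3*l + 3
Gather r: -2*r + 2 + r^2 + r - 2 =r^2 - r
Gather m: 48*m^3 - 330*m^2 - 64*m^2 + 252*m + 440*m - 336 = 48*m^3 - 394*m^2 + 692*m - 336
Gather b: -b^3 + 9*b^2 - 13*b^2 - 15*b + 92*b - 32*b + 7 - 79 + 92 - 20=-b^3 - 4*b^2 + 45*b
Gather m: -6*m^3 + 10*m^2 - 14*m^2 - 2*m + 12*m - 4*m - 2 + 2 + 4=-6*m^3 - 4*m^2 + 6*m + 4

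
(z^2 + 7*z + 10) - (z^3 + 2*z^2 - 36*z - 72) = -z^3 - z^2 + 43*z + 82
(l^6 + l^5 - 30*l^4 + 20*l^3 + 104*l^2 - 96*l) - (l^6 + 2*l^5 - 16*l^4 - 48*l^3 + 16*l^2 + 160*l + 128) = -l^5 - 14*l^4 + 68*l^3 + 88*l^2 - 256*l - 128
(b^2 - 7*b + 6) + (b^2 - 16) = 2*b^2 - 7*b - 10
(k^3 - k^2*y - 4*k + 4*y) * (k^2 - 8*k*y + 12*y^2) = k^5 - 9*k^4*y + 20*k^3*y^2 - 4*k^3 - 12*k^2*y^3 + 36*k^2*y - 80*k*y^2 + 48*y^3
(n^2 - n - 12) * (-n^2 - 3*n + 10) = -n^4 - 2*n^3 + 25*n^2 + 26*n - 120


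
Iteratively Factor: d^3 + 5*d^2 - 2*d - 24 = (d - 2)*(d^2 + 7*d + 12) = (d - 2)*(d + 4)*(d + 3)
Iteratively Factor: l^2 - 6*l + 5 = (l - 1)*(l - 5)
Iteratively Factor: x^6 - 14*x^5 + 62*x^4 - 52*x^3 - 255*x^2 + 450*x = (x + 2)*(x^5 - 16*x^4 + 94*x^3 - 240*x^2 + 225*x) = x*(x + 2)*(x^4 - 16*x^3 + 94*x^2 - 240*x + 225) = x*(x - 5)*(x + 2)*(x^3 - 11*x^2 + 39*x - 45) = x*(x - 5)*(x - 3)*(x + 2)*(x^2 - 8*x + 15) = x*(x - 5)*(x - 3)^2*(x + 2)*(x - 5)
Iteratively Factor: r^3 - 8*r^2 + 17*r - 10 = (r - 1)*(r^2 - 7*r + 10) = (r - 5)*(r - 1)*(r - 2)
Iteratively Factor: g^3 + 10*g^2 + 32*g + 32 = (g + 2)*(g^2 + 8*g + 16) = (g + 2)*(g + 4)*(g + 4)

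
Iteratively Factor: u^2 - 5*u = (u)*(u - 5)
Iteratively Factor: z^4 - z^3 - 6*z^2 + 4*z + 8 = (z - 2)*(z^3 + z^2 - 4*z - 4) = (z - 2)^2*(z^2 + 3*z + 2) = (z - 2)^2*(z + 1)*(z + 2)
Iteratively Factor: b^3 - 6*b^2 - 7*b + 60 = (b + 3)*(b^2 - 9*b + 20) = (b - 5)*(b + 3)*(b - 4)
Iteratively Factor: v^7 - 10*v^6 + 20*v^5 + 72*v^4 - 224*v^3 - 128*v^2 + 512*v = (v)*(v^6 - 10*v^5 + 20*v^4 + 72*v^3 - 224*v^2 - 128*v + 512) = v*(v - 4)*(v^5 - 6*v^4 - 4*v^3 + 56*v^2 - 128) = v*(v - 4)*(v + 2)*(v^4 - 8*v^3 + 12*v^2 + 32*v - 64) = v*(v - 4)*(v + 2)^2*(v^3 - 10*v^2 + 32*v - 32) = v*(v - 4)*(v - 2)*(v + 2)^2*(v^2 - 8*v + 16) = v*(v - 4)^2*(v - 2)*(v + 2)^2*(v - 4)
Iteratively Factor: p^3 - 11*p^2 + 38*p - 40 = (p - 5)*(p^2 - 6*p + 8) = (p - 5)*(p - 2)*(p - 4)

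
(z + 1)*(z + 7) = z^2 + 8*z + 7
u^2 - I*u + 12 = (u - 4*I)*(u + 3*I)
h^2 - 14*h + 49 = (h - 7)^2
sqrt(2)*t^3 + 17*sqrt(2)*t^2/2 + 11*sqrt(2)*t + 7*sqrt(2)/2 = (t + 1)*(t + 7)*(sqrt(2)*t + sqrt(2)/2)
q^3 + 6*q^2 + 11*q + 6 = (q + 1)*(q + 2)*(q + 3)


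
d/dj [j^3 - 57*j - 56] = 3*j^2 - 57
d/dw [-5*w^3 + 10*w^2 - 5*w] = -15*w^2 + 20*w - 5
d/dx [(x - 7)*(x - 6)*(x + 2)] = 3*x^2 - 22*x + 16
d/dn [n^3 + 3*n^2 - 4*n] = 3*n^2 + 6*n - 4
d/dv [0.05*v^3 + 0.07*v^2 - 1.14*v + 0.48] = 0.15*v^2 + 0.14*v - 1.14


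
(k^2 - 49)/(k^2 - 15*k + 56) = (k + 7)/(k - 8)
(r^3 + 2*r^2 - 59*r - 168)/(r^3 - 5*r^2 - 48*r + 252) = (r^2 - 5*r - 24)/(r^2 - 12*r + 36)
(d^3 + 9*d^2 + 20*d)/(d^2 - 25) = d*(d + 4)/(d - 5)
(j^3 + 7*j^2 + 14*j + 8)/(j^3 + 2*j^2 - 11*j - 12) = (j + 2)/(j - 3)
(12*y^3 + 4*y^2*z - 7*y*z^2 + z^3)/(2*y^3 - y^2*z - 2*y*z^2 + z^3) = (6*y - z)/(y - z)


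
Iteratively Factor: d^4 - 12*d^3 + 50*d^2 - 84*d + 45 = (d - 5)*(d^3 - 7*d^2 + 15*d - 9) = (d - 5)*(d - 1)*(d^2 - 6*d + 9) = (d - 5)*(d - 3)*(d - 1)*(d - 3)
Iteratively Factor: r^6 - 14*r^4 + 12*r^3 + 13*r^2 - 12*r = (r - 3)*(r^5 + 3*r^4 - 5*r^3 - 3*r^2 + 4*r) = r*(r - 3)*(r^4 + 3*r^3 - 5*r^2 - 3*r + 4) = r*(r - 3)*(r - 1)*(r^3 + 4*r^2 - r - 4) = r*(r - 3)*(r - 1)^2*(r^2 + 5*r + 4) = r*(r - 3)*(r - 1)^2*(r + 1)*(r + 4)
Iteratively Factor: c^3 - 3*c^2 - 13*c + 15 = (c - 5)*(c^2 + 2*c - 3) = (c - 5)*(c - 1)*(c + 3)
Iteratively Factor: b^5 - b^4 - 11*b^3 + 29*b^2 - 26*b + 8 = (b - 1)*(b^4 - 11*b^2 + 18*b - 8) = (b - 1)*(b + 4)*(b^3 - 4*b^2 + 5*b - 2) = (b - 1)^2*(b + 4)*(b^2 - 3*b + 2) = (b - 2)*(b - 1)^2*(b + 4)*(b - 1)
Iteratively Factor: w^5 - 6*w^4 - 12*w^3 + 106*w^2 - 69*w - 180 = (w + 1)*(w^4 - 7*w^3 - 5*w^2 + 111*w - 180) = (w - 3)*(w + 1)*(w^3 - 4*w^2 - 17*w + 60) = (w - 3)*(w + 1)*(w + 4)*(w^2 - 8*w + 15) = (w - 3)^2*(w + 1)*(w + 4)*(w - 5)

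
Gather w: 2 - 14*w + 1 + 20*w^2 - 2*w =20*w^2 - 16*w + 3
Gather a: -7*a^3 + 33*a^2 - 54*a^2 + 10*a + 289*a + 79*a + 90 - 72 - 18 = -7*a^3 - 21*a^2 + 378*a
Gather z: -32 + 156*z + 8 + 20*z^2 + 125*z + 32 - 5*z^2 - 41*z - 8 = 15*z^2 + 240*z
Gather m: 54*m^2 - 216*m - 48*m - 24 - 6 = 54*m^2 - 264*m - 30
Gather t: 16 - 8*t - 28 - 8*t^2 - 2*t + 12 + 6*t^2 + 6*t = -2*t^2 - 4*t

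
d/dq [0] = 0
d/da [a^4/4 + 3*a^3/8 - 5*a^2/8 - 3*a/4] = a^3 + 9*a^2/8 - 5*a/4 - 3/4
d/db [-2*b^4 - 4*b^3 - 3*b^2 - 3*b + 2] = -8*b^3 - 12*b^2 - 6*b - 3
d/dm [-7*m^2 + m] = 1 - 14*m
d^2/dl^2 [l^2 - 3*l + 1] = 2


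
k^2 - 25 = (k - 5)*(k + 5)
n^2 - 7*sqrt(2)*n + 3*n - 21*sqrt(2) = (n + 3)*(n - 7*sqrt(2))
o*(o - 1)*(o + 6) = o^3 + 5*o^2 - 6*o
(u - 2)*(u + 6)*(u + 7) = u^3 + 11*u^2 + 16*u - 84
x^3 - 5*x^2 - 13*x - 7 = (x - 7)*(x + 1)^2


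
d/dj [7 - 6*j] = -6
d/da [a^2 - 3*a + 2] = 2*a - 3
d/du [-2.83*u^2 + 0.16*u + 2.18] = 0.16 - 5.66*u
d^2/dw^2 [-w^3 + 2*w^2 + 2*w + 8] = 4 - 6*w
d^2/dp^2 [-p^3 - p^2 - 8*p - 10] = -6*p - 2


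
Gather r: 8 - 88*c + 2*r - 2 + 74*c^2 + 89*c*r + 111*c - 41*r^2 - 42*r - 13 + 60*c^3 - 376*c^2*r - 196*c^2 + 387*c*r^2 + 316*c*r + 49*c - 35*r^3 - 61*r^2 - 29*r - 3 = 60*c^3 - 122*c^2 + 72*c - 35*r^3 + r^2*(387*c - 102) + r*(-376*c^2 + 405*c - 69) - 10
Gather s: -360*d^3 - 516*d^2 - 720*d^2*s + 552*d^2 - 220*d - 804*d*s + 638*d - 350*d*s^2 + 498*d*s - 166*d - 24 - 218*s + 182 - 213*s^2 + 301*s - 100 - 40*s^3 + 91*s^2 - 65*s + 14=-360*d^3 + 36*d^2 + 252*d - 40*s^3 + s^2*(-350*d - 122) + s*(-720*d^2 - 306*d + 18) + 72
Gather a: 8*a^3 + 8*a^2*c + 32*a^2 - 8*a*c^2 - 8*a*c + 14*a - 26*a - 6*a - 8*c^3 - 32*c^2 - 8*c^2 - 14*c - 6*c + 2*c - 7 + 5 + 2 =8*a^3 + a^2*(8*c + 32) + a*(-8*c^2 - 8*c - 18) - 8*c^3 - 40*c^2 - 18*c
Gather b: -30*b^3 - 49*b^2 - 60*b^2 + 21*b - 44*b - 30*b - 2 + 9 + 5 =-30*b^3 - 109*b^2 - 53*b + 12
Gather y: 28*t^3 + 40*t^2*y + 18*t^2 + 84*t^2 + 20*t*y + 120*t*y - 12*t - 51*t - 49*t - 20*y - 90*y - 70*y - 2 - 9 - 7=28*t^3 + 102*t^2 - 112*t + y*(40*t^2 + 140*t - 180) - 18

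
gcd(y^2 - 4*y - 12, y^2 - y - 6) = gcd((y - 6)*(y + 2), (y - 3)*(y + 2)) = y + 2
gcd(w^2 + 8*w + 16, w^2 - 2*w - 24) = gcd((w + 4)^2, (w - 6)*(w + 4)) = w + 4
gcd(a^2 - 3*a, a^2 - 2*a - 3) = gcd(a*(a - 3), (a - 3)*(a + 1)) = a - 3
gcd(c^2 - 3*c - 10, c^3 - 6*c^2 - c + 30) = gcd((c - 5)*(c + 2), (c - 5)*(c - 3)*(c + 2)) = c^2 - 3*c - 10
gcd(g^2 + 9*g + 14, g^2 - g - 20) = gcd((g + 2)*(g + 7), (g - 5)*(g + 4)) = 1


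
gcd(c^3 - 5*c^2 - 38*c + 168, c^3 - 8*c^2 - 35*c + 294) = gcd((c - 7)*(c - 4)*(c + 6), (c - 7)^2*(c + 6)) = c^2 - c - 42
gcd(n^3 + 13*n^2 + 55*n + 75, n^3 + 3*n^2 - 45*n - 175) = n^2 + 10*n + 25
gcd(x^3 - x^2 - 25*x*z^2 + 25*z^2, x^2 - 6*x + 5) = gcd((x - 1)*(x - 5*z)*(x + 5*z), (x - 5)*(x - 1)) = x - 1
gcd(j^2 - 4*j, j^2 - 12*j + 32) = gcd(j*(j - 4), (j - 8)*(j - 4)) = j - 4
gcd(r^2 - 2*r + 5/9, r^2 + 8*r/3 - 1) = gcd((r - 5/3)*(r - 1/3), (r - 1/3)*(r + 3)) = r - 1/3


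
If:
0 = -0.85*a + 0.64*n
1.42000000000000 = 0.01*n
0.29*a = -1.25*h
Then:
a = 106.92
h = -24.80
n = 142.00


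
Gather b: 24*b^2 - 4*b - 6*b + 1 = 24*b^2 - 10*b + 1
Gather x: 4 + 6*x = 6*x + 4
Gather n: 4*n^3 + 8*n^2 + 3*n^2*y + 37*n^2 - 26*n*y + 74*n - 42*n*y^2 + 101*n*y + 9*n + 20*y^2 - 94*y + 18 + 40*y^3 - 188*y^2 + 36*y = 4*n^3 + n^2*(3*y + 45) + n*(-42*y^2 + 75*y + 83) + 40*y^3 - 168*y^2 - 58*y + 18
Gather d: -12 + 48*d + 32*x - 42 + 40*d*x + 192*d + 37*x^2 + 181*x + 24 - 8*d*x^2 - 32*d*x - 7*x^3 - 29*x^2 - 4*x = d*(-8*x^2 + 8*x + 240) - 7*x^3 + 8*x^2 + 209*x - 30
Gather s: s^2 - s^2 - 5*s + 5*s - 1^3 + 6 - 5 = 0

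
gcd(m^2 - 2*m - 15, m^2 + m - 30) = m - 5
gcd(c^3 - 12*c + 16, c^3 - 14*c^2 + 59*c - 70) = c - 2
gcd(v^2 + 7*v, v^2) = v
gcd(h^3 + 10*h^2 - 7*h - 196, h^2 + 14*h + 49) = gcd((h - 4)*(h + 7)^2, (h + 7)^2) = h^2 + 14*h + 49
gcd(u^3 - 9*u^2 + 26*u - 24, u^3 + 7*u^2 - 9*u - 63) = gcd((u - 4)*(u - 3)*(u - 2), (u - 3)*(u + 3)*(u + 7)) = u - 3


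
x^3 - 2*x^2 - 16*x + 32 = (x - 4)*(x - 2)*(x + 4)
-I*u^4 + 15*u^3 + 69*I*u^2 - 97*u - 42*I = (u + I)*(u + 6*I)*(u + 7*I)*(-I*u + 1)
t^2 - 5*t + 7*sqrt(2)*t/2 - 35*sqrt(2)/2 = (t - 5)*(t + 7*sqrt(2)/2)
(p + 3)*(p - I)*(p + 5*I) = p^3 + 3*p^2 + 4*I*p^2 + 5*p + 12*I*p + 15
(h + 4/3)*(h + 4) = h^2 + 16*h/3 + 16/3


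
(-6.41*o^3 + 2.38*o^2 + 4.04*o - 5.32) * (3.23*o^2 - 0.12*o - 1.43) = -20.7043*o^5 + 8.4566*o^4 + 21.9299*o^3 - 21.0718*o^2 - 5.1388*o + 7.6076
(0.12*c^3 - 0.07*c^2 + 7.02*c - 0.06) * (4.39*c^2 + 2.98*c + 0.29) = 0.5268*c^5 + 0.0503*c^4 + 30.644*c^3 + 20.6359*c^2 + 1.857*c - 0.0174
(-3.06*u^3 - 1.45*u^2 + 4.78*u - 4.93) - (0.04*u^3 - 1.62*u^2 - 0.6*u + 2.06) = -3.1*u^3 + 0.17*u^2 + 5.38*u - 6.99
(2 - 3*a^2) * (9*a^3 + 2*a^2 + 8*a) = -27*a^5 - 6*a^4 - 6*a^3 + 4*a^2 + 16*a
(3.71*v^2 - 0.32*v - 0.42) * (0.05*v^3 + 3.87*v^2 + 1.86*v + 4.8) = 0.1855*v^5 + 14.3417*v^4 + 5.6412*v^3 + 15.5874*v^2 - 2.3172*v - 2.016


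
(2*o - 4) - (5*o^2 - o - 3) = -5*o^2 + 3*o - 1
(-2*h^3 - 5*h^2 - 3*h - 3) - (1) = -2*h^3 - 5*h^2 - 3*h - 4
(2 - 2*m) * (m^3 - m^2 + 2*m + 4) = -2*m^4 + 4*m^3 - 6*m^2 - 4*m + 8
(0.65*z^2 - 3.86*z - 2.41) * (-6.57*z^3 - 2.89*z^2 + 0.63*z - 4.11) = -4.2705*z^5 + 23.4817*z^4 + 27.3986*z^3 + 1.8616*z^2 + 14.3463*z + 9.9051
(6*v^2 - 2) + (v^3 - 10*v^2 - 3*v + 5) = v^3 - 4*v^2 - 3*v + 3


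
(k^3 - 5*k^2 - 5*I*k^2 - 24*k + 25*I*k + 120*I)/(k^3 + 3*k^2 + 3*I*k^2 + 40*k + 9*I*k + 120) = (k - 8)/(k + 8*I)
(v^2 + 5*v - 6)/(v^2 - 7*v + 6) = (v + 6)/(v - 6)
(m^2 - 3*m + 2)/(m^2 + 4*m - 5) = (m - 2)/(m + 5)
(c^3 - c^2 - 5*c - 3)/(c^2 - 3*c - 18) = (-c^3 + c^2 + 5*c + 3)/(-c^2 + 3*c + 18)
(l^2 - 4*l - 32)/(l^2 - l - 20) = (l - 8)/(l - 5)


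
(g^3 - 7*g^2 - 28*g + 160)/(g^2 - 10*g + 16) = (g^2 + g - 20)/(g - 2)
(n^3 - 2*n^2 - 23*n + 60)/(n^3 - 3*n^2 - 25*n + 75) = (n - 4)/(n - 5)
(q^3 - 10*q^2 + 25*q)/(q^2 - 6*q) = (q^2 - 10*q + 25)/(q - 6)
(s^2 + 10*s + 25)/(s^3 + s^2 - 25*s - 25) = (s + 5)/(s^2 - 4*s - 5)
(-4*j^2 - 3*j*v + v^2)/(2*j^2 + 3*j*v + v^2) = (-4*j + v)/(2*j + v)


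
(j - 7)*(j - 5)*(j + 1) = j^3 - 11*j^2 + 23*j + 35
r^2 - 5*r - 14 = (r - 7)*(r + 2)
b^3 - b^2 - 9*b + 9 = (b - 3)*(b - 1)*(b + 3)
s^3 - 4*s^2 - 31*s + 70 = (s - 7)*(s - 2)*(s + 5)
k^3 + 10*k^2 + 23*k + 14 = (k + 1)*(k + 2)*(k + 7)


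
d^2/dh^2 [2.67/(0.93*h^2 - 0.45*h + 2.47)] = (-4.618566*h^2 + 2.23479*h + 2.67*(1.86*h - 0.45)*(3.72*h - 0.9) - 12.266514)/(0.93*h^2 - 0.45*h + 2.47)^3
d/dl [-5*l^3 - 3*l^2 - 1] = 3*l*(-5*l - 2)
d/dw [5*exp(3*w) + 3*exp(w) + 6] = (15*exp(2*w) + 3)*exp(w)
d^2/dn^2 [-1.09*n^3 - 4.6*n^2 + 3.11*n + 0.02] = -6.54*n - 9.2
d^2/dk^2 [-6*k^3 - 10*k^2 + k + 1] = -36*k - 20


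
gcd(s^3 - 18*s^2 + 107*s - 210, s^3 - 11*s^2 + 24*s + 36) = s - 6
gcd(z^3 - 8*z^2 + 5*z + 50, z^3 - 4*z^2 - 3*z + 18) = z + 2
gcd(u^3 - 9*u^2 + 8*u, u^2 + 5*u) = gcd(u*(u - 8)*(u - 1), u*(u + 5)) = u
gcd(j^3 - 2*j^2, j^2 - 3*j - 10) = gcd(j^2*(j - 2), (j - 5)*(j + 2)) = 1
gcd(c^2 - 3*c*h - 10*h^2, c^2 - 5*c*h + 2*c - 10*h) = c - 5*h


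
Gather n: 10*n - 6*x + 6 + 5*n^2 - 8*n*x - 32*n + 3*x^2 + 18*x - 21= 5*n^2 + n*(-8*x - 22) + 3*x^2 + 12*x - 15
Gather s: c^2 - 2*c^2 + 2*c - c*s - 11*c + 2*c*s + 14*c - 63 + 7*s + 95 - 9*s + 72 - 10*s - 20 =-c^2 + 5*c + s*(c - 12) + 84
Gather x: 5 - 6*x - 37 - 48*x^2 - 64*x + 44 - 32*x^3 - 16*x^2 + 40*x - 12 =-32*x^3 - 64*x^2 - 30*x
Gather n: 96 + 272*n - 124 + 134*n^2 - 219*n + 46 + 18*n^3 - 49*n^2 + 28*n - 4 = 18*n^3 + 85*n^2 + 81*n + 14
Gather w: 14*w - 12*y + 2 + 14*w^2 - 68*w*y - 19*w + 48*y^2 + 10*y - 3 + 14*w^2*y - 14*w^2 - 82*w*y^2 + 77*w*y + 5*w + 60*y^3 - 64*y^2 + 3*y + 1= 14*w^2*y + w*(-82*y^2 + 9*y) + 60*y^3 - 16*y^2 + y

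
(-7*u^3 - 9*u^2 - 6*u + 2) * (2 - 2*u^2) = 14*u^5 + 18*u^4 - 2*u^3 - 22*u^2 - 12*u + 4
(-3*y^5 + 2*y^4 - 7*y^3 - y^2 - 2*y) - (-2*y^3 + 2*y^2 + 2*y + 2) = -3*y^5 + 2*y^4 - 5*y^3 - 3*y^2 - 4*y - 2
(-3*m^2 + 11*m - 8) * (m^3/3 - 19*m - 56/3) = -m^5 + 11*m^4/3 + 163*m^3/3 - 153*m^2 - 160*m/3 + 448/3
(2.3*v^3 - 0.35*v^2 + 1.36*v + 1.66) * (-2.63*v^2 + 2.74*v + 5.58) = -6.049*v^5 + 7.2225*v^4 + 8.2982*v^3 - 2.5924*v^2 + 12.1372*v + 9.2628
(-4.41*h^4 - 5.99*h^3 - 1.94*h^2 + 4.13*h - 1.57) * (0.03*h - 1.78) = -0.1323*h^5 + 7.6701*h^4 + 10.604*h^3 + 3.5771*h^2 - 7.3985*h + 2.7946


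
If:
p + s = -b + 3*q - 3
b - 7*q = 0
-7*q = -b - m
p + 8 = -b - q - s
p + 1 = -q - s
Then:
No Solution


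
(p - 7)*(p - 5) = p^2 - 12*p + 35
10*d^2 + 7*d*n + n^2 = (2*d + n)*(5*d + n)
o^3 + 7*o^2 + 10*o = o*(o + 2)*(o + 5)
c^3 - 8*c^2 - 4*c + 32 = (c - 8)*(c - 2)*(c + 2)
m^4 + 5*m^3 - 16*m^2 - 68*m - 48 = (m - 4)*(m + 1)*(m + 2)*(m + 6)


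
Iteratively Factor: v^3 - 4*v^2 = (v - 4)*(v^2) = v*(v - 4)*(v)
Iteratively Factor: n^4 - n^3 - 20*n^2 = (n + 4)*(n^3 - 5*n^2) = (n - 5)*(n + 4)*(n^2) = n*(n - 5)*(n + 4)*(n)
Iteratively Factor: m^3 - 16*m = (m - 4)*(m^2 + 4*m) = (m - 4)*(m + 4)*(m)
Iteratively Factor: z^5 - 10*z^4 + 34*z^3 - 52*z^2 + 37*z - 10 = (z - 5)*(z^4 - 5*z^3 + 9*z^2 - 7*z + 2) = (z - 5)*(z - 1)*(z^3 - 4*z^2 + 5*z - 2) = (z - 5)*(z - 1)^2*(z^2 - 3*z + 2) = (z - 5)*(z - 1)^3*(z - 2)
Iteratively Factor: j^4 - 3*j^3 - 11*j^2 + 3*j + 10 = (j - 5)*(j^3 + 2*j^2 - j - 2) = (j - 5)*(j + 2)*(j^2 - 1) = (j - 5)*(j + 1)*(j + 2)*(j - 1)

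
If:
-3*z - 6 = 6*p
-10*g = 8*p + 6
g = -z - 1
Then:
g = -1/7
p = -4/7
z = -6/7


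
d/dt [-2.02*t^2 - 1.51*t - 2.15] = -4.04*t - 1.51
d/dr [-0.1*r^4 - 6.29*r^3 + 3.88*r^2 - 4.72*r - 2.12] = -0.4*r^3 - 18.87*r^2 + 7.76*r - 4.72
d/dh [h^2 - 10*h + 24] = 2*h - 10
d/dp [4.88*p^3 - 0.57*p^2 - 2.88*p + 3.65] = 14.64*p^2 - 1.14*p - 2.88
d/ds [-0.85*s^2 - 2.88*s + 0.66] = -1.7*s - 2.88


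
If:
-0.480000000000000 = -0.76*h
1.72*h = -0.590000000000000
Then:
No Solution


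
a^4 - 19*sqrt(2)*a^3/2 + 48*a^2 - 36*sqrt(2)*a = a*(a - 6*sqrt(2))*(a - 2*sqrt(2))*(a - 3*sqrt(2)/2)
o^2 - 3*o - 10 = (o - 5)*(o + 2)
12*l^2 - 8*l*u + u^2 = (-6*l + u)*(-2*l + u)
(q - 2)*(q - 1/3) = q^2 - 7*q/3 + 2/3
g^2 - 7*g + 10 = (g - 5)*(g - 2)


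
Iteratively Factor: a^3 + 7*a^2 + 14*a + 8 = (a + 2)*(a^2 + 5*a + 4) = (a + 1)*(a + 2)*(a + 4)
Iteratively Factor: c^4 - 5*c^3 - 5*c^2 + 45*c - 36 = (c - 3)*(c^3 - 2*c^2 - 11*c + 12) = (c - 3)*(c + 3)*(c^2 - 5*c + 4) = (c - 3)*(c - 1)*(c + 3)*(c - 4)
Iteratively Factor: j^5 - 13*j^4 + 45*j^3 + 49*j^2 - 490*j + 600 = (j - 2)*(j^4 - 11*j^3 + 23*j^2 + 95*j - 300) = (j - 4)*(j - 2)*(j^3 - 7*j^2 - 5*j + 75) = (j - 5)*(j - 4)*(j - 2)*(j^2 - 2*j - 15) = (j - 5)*(j - 4)*(j - 2)*(j + 3)*(j - 5)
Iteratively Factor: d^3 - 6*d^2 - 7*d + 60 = (d - 5)*(d^2 - d - 12) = (d - 5)*(d - 4)*(d + 3)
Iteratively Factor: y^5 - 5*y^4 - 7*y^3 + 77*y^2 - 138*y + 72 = (y - 1)*(y^4 - 4*y^3 - 11*y^2 + 66*y - 72) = (y - 1)*(y + 4)*(y^3 - 8*y^2 + 21*y - 18) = (y - 3)*(y - 1)*(y + 4)*(y^2 - 5*y + 6) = (y - 3)*(y - 2)*(y - 1)*(y + 4)*(y - 3)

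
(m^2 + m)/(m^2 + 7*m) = (m + 1)/(m + 7)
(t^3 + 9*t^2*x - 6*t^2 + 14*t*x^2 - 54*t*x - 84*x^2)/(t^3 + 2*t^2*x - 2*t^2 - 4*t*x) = (t^2 + 7*t*x - 6*t - 42*x)/(t*(t - 2))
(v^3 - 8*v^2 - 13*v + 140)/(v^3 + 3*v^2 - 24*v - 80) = (v - 7)/(v + 4)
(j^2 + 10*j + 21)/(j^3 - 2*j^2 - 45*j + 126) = (j + 3)/(j^2 - 9*j + 18)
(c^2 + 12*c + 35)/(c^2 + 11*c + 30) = (c + 7)/(c + 6)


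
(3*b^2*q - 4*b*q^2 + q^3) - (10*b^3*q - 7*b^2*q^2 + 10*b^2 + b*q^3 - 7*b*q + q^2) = -10*b^3*q + 7*b^2*q^2 + 3*b^2*q - 10*b^2 - b*q^3 - 4*b*q^2 + 7*b*q + q^3 - q^2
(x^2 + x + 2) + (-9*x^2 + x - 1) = -8*x^2 + 2*x + 1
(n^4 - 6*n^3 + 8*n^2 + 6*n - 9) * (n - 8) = n^5 - 14*n^4 + 56*n^3 - 58*n^2 - 57*n + 72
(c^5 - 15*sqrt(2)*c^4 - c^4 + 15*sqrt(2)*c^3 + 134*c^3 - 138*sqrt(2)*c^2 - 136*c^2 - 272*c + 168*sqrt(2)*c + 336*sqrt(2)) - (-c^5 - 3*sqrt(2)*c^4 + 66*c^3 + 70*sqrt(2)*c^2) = 2*c^5 - 12*sqrt(2)*c^4 - c^4 + 15*sqrt(2)*c^3 + 68*c^3 - 208*sqrt(2)*c^2 - 136*c^2 - 272*c + 168*sqrt(2)*c + 336*sqrt(2)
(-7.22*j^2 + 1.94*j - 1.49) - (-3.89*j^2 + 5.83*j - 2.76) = -3.33*j^2 - 3.89*j + 1.27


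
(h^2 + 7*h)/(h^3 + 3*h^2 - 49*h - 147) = h/(h^2 - 4*h - 21)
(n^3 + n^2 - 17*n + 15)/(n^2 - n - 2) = (-n^3 - n^2 + 17*n - 15)/(-n^2 + n + 2)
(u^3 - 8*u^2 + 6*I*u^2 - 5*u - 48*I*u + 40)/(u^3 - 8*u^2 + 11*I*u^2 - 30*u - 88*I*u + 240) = (u + I)/(u + 6*I)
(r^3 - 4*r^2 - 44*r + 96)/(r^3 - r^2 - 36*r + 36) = (r^2 - 10*r + 16)/(r^2 - 7*r + 6)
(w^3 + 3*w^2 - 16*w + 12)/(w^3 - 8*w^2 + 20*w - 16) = (w^2 + 5*w - 6)/(w^2 - 6*w + 8)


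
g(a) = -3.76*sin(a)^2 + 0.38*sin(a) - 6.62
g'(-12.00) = -3.08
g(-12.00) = -7.50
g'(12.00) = 3.73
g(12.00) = -7.91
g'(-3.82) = 3.38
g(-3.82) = -7.86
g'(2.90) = 1.38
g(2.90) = -6.74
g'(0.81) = -3.49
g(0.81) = -8.32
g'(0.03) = 0.15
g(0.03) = -6.61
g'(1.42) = -1.06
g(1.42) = -9.92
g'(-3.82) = 3.38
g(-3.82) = -7.86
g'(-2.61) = -3.61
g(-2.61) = -7.78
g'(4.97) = 1.95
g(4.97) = -10.50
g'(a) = -7.52*sin(a)*cos(a) + 0.38*cos(a)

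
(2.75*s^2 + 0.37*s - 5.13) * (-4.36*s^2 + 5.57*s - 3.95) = -11.99*s^4 + 13.7043*s^3 + 13.5652*s^2 - 30.0356*s + 20.2635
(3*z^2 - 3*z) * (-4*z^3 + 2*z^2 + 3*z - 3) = -12*z^5 + 18*z^4 + 3*z^3 - 18*z^2 + 9*z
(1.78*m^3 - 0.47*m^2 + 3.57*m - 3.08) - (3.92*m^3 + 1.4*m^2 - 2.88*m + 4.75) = -2.14*m^3 - 1.87*m^2 + 6.45*m - 7.83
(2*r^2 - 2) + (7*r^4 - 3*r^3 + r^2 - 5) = 7*r^4 - 3*r^3 + 3*r^2 - 7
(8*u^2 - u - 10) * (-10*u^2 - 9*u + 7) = -80*u^4 - 62*u^3 + 165*u^2 + 83*u - 70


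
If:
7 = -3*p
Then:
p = -7/3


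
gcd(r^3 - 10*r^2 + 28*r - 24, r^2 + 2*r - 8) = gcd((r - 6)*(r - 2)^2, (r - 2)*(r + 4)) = r - 2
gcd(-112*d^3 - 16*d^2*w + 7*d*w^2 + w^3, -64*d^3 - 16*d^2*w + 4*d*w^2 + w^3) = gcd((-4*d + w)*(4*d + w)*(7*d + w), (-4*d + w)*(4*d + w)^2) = -16*d^2 + w^2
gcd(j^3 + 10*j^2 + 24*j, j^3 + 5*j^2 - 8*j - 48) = j + 4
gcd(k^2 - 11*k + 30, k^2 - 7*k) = 1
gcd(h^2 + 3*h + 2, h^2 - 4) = h + 2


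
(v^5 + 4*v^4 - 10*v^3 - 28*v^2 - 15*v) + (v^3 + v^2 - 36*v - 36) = v^5 + 4*v^4 - 9*v^3 - 27*v^2 - 51*v - 36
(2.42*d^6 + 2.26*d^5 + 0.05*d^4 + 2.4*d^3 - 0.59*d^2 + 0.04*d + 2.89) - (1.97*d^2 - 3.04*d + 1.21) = 2.42*d^6 + 2.26*d^5 + 0.05*d^4 + 2.4*d^3 - 2.56*d^2 + 3.08*d + 1.68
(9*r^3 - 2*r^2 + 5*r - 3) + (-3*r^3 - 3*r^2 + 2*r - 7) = 6*r^3 - 5*r^2 + 7*r - 10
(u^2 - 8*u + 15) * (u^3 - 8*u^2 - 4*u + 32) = u^5 - 16*u^4 + 75*u^3 - 56*u^2 - 316*u + 480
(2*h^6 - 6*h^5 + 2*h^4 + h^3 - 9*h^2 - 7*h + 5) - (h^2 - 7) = 2*h^6 - 6*h^5 + 2*h^4 + h^3 - 10*h^2 - 7*h + 12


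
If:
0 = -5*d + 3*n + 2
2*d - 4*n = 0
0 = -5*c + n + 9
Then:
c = 13/7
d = 4/7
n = 2/7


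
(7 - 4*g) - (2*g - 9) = 16 - 6*g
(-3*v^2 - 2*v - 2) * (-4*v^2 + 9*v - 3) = 12*v^4 - 19*v^3 - v^2 - 12*v + 6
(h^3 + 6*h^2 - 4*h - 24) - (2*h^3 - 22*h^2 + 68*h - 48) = -h^3 + 28*h^2 - 72*h + 24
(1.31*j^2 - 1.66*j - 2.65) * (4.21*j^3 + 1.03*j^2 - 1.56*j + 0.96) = 5.5151*j^5 - 5.6393*j^4 - 14.9099*j^3 + 1.1177*j^2 + 2.5404*j - 2.544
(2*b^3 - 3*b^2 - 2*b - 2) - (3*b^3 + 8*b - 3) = -b^3 - 3*b^2 - 10*b + 1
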